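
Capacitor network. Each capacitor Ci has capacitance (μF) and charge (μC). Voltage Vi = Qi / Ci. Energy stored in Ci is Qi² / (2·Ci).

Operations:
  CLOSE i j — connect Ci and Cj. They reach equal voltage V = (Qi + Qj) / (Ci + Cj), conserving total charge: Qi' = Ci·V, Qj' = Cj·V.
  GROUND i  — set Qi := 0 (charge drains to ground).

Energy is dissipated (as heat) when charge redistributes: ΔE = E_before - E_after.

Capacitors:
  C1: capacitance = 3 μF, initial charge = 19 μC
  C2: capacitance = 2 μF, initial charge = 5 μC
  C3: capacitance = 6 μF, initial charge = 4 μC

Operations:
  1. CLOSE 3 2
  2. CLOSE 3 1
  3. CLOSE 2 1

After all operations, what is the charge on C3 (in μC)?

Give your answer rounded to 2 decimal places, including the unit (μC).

Initial: C1(3μF, Q=19μC, V=6.33V), C2(2μF, Q=5μC, V=2.50V), C3(6μF, Q=4μC, V=0.67V)
Op 1: CLOSE 3-2: Q_total=9.00, C_total=8.00, V=1.12; Q3=6.75, Q2=2.25; dissipated=2.521
Op 2: CLOSE 3-1: Q_total=25.75, C_total=9.00, V=2.86; Q3=17.17, Q1=8.58; dissipated=27.127
Op 3: CLOSE 2-1: Q_total=10.83, C_total=5.00, V=2.17; Q2=4.33, Q1=6.50; dissipated=1.808
Final charges: Q1=6.50, Q2=4.33, Q3=17.17

Answer: 17.17 μC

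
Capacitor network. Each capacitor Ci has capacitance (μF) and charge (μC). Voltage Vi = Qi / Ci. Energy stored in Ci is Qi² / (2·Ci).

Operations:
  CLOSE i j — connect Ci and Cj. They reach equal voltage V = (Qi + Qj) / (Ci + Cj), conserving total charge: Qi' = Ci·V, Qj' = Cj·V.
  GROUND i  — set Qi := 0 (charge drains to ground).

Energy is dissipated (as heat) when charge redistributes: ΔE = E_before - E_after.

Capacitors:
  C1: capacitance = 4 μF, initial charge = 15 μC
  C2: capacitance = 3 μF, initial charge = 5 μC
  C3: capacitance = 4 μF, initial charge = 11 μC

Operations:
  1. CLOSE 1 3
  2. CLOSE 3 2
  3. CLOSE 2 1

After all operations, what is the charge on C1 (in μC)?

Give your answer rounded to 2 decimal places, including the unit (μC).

Initial: C1(4μF, Q=15μC, V=3.75V), C2(3μF, Q=5μC, V=1.67V), C3(4μF, Q=11μC, V=2.75V)
Op 1: CLOSE 1-3: Q_total=26.00, C_total=8.00, V=3.25; Q1=13.00, Q3=13.00; dissipated=1.000
Op 2: CLOSE 3-2: Q_total=18.00, C_total=7.00, V=2.57; Q3=10.29, Q2=7.71; dissipated=2.149
Op 3: CLOSE 2-1: Q_total=20.71, C_total=7.00, V=2.96; Q2=8.88, Q1=11.84; dissipated=0.395
Final charges: Q1=11.84, Q2=8.88, Q3=10.29

Answer: 11.84 μC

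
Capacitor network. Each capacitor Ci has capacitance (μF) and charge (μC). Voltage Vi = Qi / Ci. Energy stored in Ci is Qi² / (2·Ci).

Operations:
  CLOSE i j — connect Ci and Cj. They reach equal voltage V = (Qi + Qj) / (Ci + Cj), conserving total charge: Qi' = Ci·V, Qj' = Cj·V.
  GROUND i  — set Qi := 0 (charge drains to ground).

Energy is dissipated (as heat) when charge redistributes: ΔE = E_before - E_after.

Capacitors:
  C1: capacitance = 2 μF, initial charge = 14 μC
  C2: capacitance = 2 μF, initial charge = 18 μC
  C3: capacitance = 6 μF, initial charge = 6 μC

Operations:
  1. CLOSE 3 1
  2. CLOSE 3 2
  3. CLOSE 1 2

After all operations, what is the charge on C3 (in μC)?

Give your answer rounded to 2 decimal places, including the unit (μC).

Answer: 24.75 μC

Derivation:
Initial: C1(2μF, Q=14μC, V=7.00V), C2(2μF, Q=18μC, V=9.00V), C3(6μF, Q=6μC, V=1.00V)
Op 1: CLOSE 3-1: Q_total=20.00, C_total=8.00, V=2.50; Q3=15.00, Q1=5.00; dissipated=27.000
Op 2: CLOSE 3-2: Q_total=33.00, C_total=8.00, V=4.12; Q3=24.75, Q2=8.25; dissipated=31.688
Op 3: CLOSE 1-2: Q_total=13.25, C_total=4.00, V=3.31; Q1=6.62, Q2=6.62; dissipated=1.320
Final charges: Q1=6.62, Q2=6.62, Q3=24.75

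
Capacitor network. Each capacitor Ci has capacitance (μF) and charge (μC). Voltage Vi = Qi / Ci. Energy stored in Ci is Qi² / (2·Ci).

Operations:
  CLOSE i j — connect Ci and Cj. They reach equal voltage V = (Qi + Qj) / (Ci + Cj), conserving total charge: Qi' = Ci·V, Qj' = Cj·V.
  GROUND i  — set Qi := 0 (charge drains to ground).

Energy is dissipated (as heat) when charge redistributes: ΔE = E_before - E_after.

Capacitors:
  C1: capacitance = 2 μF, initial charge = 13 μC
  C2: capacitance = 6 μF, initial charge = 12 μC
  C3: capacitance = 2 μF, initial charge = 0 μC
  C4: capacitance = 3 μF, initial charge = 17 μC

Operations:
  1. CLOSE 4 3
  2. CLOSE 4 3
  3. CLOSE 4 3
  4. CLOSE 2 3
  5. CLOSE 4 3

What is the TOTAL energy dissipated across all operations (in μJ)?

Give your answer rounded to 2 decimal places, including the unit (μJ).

Initial: C1(2μF, Q=13μC, V=6.50V), C2(6μF, Q=12μC, V=2.00V), C3(2μF, Q=0μC, V=0.00V), C4(3μF, Q=17μC, V=5.67V)
Op 1: CLOSE 4-3: Q_total=17.00, C_total=5.00, V=3.40; Q4=10.20, Q3=6.80; dissipated=19.267
Op 2: CLOSE 4-3: Q_total=17.00, C_total=5.00, V=3.40; Q4=10.20, Q3=6.80; dissipated=0.000
Op 3: CLOSE 4-3: Q_total=17.00, C_total=5.00, V=3.40; Q4=10.20, Q3=6.80; dissipated=0.000
Op 4: CLOSE 2-3: Q_total=18.80, C_total=8.00, V=2.35; Q2=14.10, Q3=4.70; dissipated=1.470
Op 5: CLOSE 4-3: Q_total=14.90, C_total=5.00, V=2.98; Q4=8.94, Q3=5.96; dissipated=0.661
Total dissipated: 21.398 μJ

Answer: 21.40 μJ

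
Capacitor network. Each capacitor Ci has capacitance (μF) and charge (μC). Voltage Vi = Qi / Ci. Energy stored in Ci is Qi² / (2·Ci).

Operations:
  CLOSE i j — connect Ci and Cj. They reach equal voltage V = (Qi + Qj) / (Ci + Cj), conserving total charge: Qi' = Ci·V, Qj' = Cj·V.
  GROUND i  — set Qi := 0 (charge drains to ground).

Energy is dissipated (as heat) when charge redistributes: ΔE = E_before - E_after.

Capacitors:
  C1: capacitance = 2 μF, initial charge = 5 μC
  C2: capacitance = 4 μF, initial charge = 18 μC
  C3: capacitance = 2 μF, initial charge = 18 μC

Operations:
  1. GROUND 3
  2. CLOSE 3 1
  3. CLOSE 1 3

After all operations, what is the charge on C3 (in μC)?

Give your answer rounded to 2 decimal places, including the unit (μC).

Initial: C1(2μF, Q=5μC, V=2.50V), C2(4μF, Q=18μC, V=4.50V), C3(2μF, Q=18μC, V=9.00V)
Op 1: GROUND 3: Q3=0; energy lost=81.000
Op 2: CLOSE 3-1: Q_total=5.00, C_total=4.00, V=1.25; Q3=2.50, Q1=2.50; dissipated=3.125
Op 3: CLOSE 1-3: Q_total=5.00, C_total=4.00, V=1.25; Q1=2.50, Q3=2.50; dissipated=0.000
Final charges: Q1=2.50, Q2=18.00, Q3=2.50

Answer: 2.50 μC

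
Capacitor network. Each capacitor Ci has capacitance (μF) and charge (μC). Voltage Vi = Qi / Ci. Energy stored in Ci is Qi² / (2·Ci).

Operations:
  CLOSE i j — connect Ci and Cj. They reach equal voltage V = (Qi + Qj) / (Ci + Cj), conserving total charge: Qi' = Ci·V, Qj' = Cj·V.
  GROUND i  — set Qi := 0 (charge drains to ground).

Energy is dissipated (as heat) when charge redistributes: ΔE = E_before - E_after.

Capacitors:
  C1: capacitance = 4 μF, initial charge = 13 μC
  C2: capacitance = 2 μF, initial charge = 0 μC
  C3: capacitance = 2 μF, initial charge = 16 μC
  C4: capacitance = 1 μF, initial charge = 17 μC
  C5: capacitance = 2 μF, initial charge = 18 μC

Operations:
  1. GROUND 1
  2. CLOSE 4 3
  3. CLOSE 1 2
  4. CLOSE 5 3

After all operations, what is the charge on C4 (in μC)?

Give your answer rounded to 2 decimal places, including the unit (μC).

Answer: 11.00 μC

Derivation:
Initial: C1(4μF, Q=13μC, V=3.25V), C2(2μF, Q=0μC, V=0.00V), C3(2μF, Q=16μC, V=8.00V), C4(1μF, Q=17μC, V=17.00V), C5(2μF, Q=18μC, V=9.00V)
Op 1: GROUND 1: Q1=0; energy lost=21.125
Op 2: CLOSE 4-3: Q_total=33.00, C_total=3.00, V=11.00; Q4=11.00, Q3=22.00; dissipated=27.000
Op 3: CLOSE 1-2: Q_total=0.00, C_total=6.00, V=0.00; Q1=0.00, Q2=0.00; dissipated=0.000
Op 4: CLOSE 5-3: Q_total=40.00, C_total=4.00, V=10.00; Q5=20.00, Q3=20.00; dissipated=2.000
Final charges: Q1=0.00, Q2=0.00, Q3=20.00, Q4=11.00, Q5=20.00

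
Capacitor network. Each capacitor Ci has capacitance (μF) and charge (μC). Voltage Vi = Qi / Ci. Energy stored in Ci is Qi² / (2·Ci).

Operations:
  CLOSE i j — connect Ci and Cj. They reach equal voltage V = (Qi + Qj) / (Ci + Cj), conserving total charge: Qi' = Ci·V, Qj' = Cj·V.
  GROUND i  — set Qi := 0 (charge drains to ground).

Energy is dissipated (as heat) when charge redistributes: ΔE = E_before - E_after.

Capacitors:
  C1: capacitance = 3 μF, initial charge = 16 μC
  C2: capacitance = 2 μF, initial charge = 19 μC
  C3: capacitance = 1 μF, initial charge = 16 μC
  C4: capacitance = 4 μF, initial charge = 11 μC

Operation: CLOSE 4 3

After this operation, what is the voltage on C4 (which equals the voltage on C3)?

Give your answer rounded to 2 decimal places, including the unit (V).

Initial: C1(3μF, Q=16μC, V=5.33V), C2(2μF, Q=19μC, V=9.50V), C3(1μF, Q=16μC, V=16.00V), C4(4μF, Q=11μC, V=2.75V)
Op 1: CLOSE 4-3: Q_total=27.00, C_total=5.00, V=5.40; Q4=21.60, Q3=5.40; dissipated=70.225

Answer: 5.40 V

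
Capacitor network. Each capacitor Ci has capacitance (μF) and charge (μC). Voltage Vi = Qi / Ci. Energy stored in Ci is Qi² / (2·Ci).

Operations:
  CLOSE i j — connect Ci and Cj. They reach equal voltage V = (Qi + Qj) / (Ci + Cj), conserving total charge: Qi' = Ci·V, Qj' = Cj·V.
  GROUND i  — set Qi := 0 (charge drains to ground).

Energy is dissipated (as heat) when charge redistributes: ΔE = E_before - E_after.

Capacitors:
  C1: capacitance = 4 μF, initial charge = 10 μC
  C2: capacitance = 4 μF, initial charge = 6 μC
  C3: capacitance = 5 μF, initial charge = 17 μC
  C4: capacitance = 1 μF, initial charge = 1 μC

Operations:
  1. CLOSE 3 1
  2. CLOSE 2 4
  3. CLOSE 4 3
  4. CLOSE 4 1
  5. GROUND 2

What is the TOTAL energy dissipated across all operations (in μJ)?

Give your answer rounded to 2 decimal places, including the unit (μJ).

Initial: C1(4μF, Q=10μC, V=2.50V), C2(4μF, Q=6μC, V=1.50V), C3(5μF, Q=17μC, V=3.40V), C4(1μF, Q=1μC, V=1.00V)
Op 1: CLOSE 3-1: Q_total=27.00, C_total=9.00, V=3.00; Q3=15.00, Q1=12.00; dissipated=0.900
Op 2: CLOSE 2-4: Q_total=7.00, C_total=5.00, V=1.40; Q2=5.60, Q4=1.40; dissipated=0.100
Op 3: CLOSE 4-3: Q_total=16.40, C_total=6.00, V=2.73; Q4=2.73, Q3=13.67; dissipated=1.067
Op 4: CLOSE 4-1: Q_total=14.73, C_total=5.00, V=2.95; Q4=2.95, Q1=11.79; dissipated=0.028
Op 5: GROUND 2: Q2=0; energy lost=3.920
Total dissipated: 6.015 μJ

Answer: 6.02 μJ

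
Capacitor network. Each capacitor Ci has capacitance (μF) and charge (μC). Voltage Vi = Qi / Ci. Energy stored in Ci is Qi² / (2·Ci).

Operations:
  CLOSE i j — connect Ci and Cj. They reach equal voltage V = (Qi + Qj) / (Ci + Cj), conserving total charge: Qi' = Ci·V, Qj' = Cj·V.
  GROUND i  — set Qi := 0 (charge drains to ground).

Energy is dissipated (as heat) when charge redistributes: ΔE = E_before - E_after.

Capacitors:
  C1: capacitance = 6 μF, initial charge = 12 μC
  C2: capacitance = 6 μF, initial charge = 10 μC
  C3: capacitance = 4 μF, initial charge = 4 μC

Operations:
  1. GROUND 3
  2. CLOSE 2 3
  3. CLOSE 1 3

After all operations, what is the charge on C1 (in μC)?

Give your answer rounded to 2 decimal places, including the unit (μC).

Answer: 9.60 μC

Derivation:
Initial: C1(6μF, Q=12μC, V=2.00V), C2(6μF, Q=10μC, V=1.67V), C3(4μF, Q=4μC, V=1.00V)
Op 1: GROUND 3: Q3=0; energy lost=2.000
Op 2: CLOSE 2-3: Q_total=10.00, C_total=10.00, V=1.00; Q2=6.00, Q3=4.00; dissipated=3.333
Op 3: CLOSE 1-3: Q_total=16.00, C_total=10.00, V=1.60; Q1=9.60, Q3=6.40; dissipated=1.200
Final charges: Q1=9.60, Q2=6.00, Q3=6.40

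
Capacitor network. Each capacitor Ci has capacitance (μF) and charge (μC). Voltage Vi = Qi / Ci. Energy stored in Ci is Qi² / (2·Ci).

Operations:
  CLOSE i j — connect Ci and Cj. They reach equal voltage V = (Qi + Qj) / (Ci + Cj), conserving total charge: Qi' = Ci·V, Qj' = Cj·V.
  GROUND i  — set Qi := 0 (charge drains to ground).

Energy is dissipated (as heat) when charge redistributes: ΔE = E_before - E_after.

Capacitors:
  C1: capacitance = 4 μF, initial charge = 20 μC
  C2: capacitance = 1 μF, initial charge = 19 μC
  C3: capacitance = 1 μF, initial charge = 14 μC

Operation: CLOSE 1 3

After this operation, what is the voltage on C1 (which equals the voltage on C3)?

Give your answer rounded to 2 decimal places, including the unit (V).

Initial: C1(4μF, Q=20μC, V=5.00V), C2(1μF, Q=19μC, V=19.00V), C3(1μF, Q=14μC, V=14.00V)
Op 1: CLOSE 1-3: Q_total=34.00, C_total=5.00, V=6.80; Q1=27.20, Q3=6.80; dissipated=32.400

Answer: 6.80 V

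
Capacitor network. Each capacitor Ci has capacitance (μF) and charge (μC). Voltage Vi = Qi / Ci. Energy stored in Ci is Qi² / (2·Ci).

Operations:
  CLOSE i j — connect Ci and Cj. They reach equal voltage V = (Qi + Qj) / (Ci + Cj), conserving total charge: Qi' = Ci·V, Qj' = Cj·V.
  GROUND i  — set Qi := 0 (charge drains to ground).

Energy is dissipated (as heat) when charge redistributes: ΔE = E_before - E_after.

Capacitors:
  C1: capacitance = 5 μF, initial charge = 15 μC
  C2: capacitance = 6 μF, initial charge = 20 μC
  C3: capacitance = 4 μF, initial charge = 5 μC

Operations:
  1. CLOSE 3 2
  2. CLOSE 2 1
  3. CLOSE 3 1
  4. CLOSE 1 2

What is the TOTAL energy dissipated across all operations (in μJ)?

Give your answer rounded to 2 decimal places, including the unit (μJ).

Initial: C1(5μF, Q=15μC, V=3.00V), C2(6μF, Q=20μC, V=3.33V), C3(4μF, Q=5μC, V=1.25V)
Op 1: CLOSE 3-2: Q_total=25.00, C_total=10.00, V=2.50; Q3=10.00, Q2=15.00; dissipated=5.208
Op 2: CLOSE 2-1: Q_total=30.00, C_total=11.00, V=2.73; Q2=16.36, Q1=13.64; dissipated=0.341
Op 3: CLOSE 3-1: Q_total=23.64, C_total=9.00, V=2.63; Q3=10.51, Q1=13.13; dissipated=0.057
Op 4: CLOSE 1-2: Q_total=29.49, C_total=11.00, V=2.68; Q1=13.41, Q2=16.09; dissipated=0.014
Total dissipated: 5.621 μJ

Answer: 5.62 μJ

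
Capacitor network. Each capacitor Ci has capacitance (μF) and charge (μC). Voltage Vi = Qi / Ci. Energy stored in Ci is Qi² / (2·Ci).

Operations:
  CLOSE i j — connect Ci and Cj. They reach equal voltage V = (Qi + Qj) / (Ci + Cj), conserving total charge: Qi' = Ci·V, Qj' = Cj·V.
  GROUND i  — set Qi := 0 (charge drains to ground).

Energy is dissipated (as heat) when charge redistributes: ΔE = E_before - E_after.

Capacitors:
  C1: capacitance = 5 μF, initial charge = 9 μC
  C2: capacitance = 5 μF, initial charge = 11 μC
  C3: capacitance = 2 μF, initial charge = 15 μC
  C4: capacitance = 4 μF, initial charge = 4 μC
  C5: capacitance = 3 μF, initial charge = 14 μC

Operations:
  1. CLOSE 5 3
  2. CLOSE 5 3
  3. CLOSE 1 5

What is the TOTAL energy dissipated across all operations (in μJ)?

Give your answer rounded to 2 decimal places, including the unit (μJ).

Initial: C1(5μF, Q=9μC, V=1.80V), C2(5μF, Q=11μC, V=2.20V), C3(2μF, Q=15μC, V=7.50V), C4(4μF, Q=4μC, V=1.00V), C5(3μF, Q=14μC, V=4.67V)
Op 1: CLOSE 5-3: Q_total=29.00, C_total=5.00, V=5.80; Q5=17.40, Q3=11.60; dissipated=4.817
Op 2: CLOSE 5-3: Q_total=29.00, C_total=5.00, V=5.80; Q5=17.40, Q3=11.60; dissipated=0.000
Op 3: CLOSE 1-5: Q_total=26.40, C_total=8.00, V=3.30; Q1=16.50, Q5=9.90; dissipated=15.000
Total dissipated: 19.817 μJ

Answer: 19.82 μJ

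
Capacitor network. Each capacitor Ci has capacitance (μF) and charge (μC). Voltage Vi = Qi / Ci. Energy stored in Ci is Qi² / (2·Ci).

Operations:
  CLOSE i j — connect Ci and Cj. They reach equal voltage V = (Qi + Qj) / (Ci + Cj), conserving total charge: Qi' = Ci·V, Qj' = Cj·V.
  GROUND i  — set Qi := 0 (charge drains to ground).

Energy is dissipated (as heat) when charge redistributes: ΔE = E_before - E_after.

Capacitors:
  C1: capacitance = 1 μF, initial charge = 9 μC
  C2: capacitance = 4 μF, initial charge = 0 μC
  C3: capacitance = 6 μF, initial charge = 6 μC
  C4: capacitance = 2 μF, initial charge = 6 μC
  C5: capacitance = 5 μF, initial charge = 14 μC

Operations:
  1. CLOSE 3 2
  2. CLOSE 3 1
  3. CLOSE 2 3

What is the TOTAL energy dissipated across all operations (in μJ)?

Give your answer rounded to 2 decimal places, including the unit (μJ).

Answer: 33.17 μJ

Derivation:
Initial: C1(1μF, Q=9μC, V=9.00V), C2(4μF, Q=0μC, V=0.00V), C3(6μF, Q=6μC, V=1.00V), C4(2μF, Q=6μC, V=3.00V), C5(5μF, Q=14μC, V=2.80V)
Op 1: CLOSE 3-2: Q_total=6.00, C_total=10.00, V=0.60; Q3=3.60, Q2=2.40; dissipated=1.200
Op 2: CLOSE 3-1: Q_total=12.60, C_total=7.00, V=1.80; Q3=10.80, Q1=1.80; dissipated=30.240
Op 3: CLOSE 2-3: Q_total=13.20, C_total=10.00, V=1.32; Q2=5.28, Q3=7.92; dissipated=1.728
Total dissipated: 33.168 μJ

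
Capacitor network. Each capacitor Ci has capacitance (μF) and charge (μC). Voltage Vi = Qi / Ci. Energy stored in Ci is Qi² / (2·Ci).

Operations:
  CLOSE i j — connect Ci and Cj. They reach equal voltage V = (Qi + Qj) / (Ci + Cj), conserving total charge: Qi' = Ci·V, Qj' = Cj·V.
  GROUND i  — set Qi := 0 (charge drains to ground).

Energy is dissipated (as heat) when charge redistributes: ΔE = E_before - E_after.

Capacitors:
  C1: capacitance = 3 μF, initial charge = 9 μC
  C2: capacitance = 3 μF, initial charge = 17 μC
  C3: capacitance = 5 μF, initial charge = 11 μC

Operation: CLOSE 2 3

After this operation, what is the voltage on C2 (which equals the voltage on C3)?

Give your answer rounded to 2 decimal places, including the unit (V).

Answer: 3.50 V

Derivation:
Initial: C1(3μF, Q=9μC, V=3.00V), C2(3μF, Q=17μC, V=5.67V), C3(5μF, Q=11μC, V=2.20V)
Op 1: CLOSE 2-3: Q_total=28.00, C_total=8.00, V=3.50; Q2=10.50, Q3=17.50; dissipated=11.267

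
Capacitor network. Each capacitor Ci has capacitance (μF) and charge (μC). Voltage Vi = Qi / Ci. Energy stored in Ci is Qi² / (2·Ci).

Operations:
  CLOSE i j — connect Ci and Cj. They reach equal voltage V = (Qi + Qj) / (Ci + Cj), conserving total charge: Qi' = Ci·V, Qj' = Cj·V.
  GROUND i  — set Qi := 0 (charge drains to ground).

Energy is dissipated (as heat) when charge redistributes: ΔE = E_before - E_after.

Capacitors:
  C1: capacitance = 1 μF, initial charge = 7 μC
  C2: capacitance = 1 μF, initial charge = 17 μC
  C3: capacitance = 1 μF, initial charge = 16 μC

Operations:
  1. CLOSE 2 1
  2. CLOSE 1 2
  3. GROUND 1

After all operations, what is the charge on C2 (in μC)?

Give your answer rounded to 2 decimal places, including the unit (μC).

Answer: 12.00 μC

Derivation:
Initial: C1(1μF, Q=7μC, V=7.00V), C2(1μF, Q=17μC, V=17.00V), C3(1μF, Q=16μC, V=16.00V)
Op 1: CLOSE 2-1: Q_total=24.00, C_total=2.00, V=12.00; Q2=12.00, Q1=12.00; dissipated=25.000
Op 2: CLOSE 1-2: Q_total=24.00, C_total=2.00, V=12.00; Q1=12.00, Q2=12.00; dissipated=0.000
Op 3: GROUND 1: Q1=0; energy lost=72.000
Final charges: Q1=0.00, Q2=12.00, Q3=16.00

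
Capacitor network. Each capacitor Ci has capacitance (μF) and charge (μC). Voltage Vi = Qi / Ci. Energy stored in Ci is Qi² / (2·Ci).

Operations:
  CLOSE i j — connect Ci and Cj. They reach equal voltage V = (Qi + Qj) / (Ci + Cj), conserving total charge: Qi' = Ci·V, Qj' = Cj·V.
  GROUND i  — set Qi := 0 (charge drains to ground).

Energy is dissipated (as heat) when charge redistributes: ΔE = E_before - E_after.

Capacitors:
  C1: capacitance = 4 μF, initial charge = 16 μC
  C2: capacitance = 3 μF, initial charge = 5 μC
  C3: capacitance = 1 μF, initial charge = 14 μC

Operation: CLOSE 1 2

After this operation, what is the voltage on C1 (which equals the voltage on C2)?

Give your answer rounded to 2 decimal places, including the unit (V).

Answer: 3.00 V

Derivation:
Initial: C1(4μF, Q=16μC, V=4.00V), C2(3μF, Q=5μC, V=1.67V), C3(1μF, Q=14μC, V=14.00V)
Op 1: CLOSE 1-2: Q_total=21.00, C_total=7.00, V=3.00; Q1=12.00, Q2=9.00; dissipated=4.667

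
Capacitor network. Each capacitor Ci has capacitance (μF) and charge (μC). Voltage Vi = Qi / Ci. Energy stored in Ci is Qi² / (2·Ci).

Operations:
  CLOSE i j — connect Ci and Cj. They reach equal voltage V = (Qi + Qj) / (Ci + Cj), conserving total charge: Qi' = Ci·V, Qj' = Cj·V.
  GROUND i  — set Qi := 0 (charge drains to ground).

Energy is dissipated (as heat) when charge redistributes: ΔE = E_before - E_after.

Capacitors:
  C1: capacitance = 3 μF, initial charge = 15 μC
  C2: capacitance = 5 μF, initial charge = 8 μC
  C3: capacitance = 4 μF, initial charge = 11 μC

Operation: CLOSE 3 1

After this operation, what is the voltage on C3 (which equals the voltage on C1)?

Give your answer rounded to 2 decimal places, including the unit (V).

Initial: C1(3μF, Q=15μC, V=5.00V), C2(5μF, Q=8μC, V=1.60V), C3(4μF, Q=11μC, V=2.75V)
Op 1: CLOSE 3-1: Q_total=26.00, C_total=7.00, V=3.71; Q3=14.86, Q1=11.14; dissipated=4.339

Answer: 3.71 V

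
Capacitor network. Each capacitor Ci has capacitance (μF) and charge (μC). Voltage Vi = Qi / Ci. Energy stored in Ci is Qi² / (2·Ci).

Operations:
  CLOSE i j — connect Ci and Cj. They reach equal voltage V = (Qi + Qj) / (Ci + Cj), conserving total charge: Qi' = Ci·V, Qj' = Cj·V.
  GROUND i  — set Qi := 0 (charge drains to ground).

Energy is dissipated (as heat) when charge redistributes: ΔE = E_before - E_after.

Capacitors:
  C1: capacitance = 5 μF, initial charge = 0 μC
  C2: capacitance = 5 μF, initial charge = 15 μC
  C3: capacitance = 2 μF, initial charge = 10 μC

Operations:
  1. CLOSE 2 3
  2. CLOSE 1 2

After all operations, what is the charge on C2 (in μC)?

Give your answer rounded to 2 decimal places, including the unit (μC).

Answer: 8.93 μC

Derivation:
Initial: C1(5μF, Q=0μC, V=0.00V), C2(5μF, Q=15μC, V=3.00V), C3(2μF, Q=10μC, V=5.00V)
Op 1: CLOSE 2-3: Q_total=25.00, C_total=7.00, V=3.57; Q2=17.86, Q3=7.14; dissipated=2.857
Op 2: CLOSE 1-2: Q_total=17.86, C_total=10.00, V=1.79; Q1=8.93, Q2=8.93; dissipated=15.944
Final charges: Q1=8.93, Q2=8.93, Q3=7.14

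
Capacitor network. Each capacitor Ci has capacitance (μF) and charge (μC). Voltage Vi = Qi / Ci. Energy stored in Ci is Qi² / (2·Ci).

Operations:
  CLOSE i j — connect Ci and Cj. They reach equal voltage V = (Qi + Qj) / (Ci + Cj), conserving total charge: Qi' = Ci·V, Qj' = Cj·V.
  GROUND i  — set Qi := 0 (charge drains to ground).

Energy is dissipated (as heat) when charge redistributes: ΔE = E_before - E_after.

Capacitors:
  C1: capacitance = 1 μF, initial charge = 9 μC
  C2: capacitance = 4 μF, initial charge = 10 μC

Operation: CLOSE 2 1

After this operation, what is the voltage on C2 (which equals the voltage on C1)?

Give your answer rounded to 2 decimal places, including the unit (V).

Initial: C1(1μF, Q=9μC, V=9.00V), C2(4μF, Q=10μC, V=2.50V)
Op 1: CLOSE 2-1: Q_total=19.00, C_total=5.00, V=3.80; Q2=15.20, Q1=3.80; dissipated=16.900

Answer: 3.80 V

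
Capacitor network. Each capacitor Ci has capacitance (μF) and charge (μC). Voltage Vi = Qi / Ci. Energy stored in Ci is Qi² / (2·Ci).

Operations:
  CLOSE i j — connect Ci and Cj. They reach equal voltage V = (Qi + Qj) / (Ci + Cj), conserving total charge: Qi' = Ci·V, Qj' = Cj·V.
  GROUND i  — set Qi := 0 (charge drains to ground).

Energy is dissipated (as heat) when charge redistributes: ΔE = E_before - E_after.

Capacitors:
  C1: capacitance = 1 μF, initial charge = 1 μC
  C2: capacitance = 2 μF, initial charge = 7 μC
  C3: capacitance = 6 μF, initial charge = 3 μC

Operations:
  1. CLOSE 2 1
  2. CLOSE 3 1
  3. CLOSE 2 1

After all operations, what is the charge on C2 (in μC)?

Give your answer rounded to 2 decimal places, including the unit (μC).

Answer: 4.10 μC

Derivation:
Initial: C1(1μF, Q=1μC, V=1.00V), C2(2μF, Q=7μC, V=3.50V), C3(6μF, Q=3μC, V=0.50V)
Op 1: CLOSE 2-1: Q_total=8.00, C_total=3.00, V=2.67; Q2=5.33, Q1=2.67; dissipated=2.083
Op 2: CLOSE 3-1: Q_total=5.67, C_total=7.00, V=0.81; Q3=4.86, Q1=0.81; dissipated=2.012
Op 3: CLOSE 2-1: Q_total=6.14, C_total=3.00, V=2.05; Q2=4.10, Q1=2.05; dissipated=1.150
Final charges: Q1=2.05, Q2=4.10, Q3=4.86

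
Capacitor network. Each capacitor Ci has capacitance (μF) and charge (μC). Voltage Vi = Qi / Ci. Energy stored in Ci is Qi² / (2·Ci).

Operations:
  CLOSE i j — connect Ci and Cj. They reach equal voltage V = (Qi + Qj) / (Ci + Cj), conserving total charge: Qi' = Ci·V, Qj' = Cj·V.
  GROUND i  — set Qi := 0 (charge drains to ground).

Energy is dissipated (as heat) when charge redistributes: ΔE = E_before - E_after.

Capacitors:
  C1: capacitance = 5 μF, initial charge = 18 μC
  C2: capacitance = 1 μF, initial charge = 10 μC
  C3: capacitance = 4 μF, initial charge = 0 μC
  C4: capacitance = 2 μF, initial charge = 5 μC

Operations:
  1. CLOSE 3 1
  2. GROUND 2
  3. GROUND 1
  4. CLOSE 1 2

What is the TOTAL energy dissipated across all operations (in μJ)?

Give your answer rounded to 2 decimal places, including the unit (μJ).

Answer: 74.40 μJ

Derivation:
Initial: C1(5μF, Q=18μC, V=3.60V), C2(1μF, Q=10μC, V=10.00V), C3(4μF, Q=0μC, V=0.00V), C4(2μF, Q=5μC, V=2.50V)
Op 1: CLOSE 3-1: Q_total=18.00, C_total=9.00, V=2.00; Q3=8.00, Q1=10.00; dissipated=14.400
Op 2: GROUND 2: Q2=0; energy lost=50.000
Op 3: GROUND 1: Q1=0; energy lost=10.000
Op 4: CLOSE 1-2: Q_total=0.00, C_total=6.00, V=0.00; Q1=0.00, Q2=0.00; dissipated=0.000
Total dissipated: 74.400 μJ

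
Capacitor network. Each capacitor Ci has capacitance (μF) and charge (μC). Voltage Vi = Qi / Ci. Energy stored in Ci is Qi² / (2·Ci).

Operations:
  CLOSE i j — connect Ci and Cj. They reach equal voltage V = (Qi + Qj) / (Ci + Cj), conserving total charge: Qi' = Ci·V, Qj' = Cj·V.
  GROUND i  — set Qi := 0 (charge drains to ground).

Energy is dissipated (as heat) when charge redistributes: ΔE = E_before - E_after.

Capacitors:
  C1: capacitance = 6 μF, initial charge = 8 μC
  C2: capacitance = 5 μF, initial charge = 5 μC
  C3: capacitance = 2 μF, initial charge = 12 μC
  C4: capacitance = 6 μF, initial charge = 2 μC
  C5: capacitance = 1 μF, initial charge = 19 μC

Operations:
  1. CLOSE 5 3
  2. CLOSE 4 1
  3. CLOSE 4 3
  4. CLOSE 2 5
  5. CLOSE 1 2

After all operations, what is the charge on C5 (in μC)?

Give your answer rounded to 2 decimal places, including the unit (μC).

Initial: C1(6μF, Q=8μC, V=1.33V), C2(5μF, Q=5μC, V=1.00V), C3(2μF, Q=12μC, V=6.00V), C4(6μF, Q=2μC, V=0.33V), C5(1μF, Q=19μC, V=19.00V)
Op 1: CLOSE 5-3: Q_total=31.00, C_total=3.00, V=10.33; Q5=10.33, Q3=20.67; dissipated=56.333
Op 2: CLOSE 4-1: Q_total=10.00, C_total=12.00, V=0.83; Q4=5.00, Q1=5.00; dissipated=1.500
Op 3: CLOSE 4-3: Q_total=25.67, C_total=8.00, V=3.21; Q4=19.25, Q3=6.42; dissipated=67.688
Op 4: CLOSE 2-5: Q_total=15.33, C_total=6.00, V=2.56; Q2=12.78, Q5=2.56; dissipated=36.296
Op 5: CLOSE 1-2: Q_total=17.78, C_total=11.00, V=1.62; Q1=9.70, Q2=8.08; dissipated=4.045
Final charges: Q1=9.70, Q2=8.08, Q3=6.42, Q4=19.25, Q5=2.56

Answer: 2.56 μC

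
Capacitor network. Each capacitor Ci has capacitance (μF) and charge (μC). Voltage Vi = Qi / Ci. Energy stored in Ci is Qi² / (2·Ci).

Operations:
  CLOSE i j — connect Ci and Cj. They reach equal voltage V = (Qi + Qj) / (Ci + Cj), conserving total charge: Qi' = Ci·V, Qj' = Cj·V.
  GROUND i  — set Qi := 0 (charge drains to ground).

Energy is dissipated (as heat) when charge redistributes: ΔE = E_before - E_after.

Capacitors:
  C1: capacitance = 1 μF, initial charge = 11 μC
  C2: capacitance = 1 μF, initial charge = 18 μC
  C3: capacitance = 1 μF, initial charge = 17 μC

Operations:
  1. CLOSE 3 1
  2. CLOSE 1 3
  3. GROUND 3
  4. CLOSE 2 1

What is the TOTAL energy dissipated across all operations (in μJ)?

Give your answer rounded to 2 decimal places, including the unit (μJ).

Answer: 111.00 μJ

Derivation:
Initial: C1(1μF, Q=11μC, V=11.00V), C2(1μF, Q=18μC, V=18.00V), C3(1μF, Q=17μC, V=17.00V)
Op 1: CLOSE 3-1: Q_total=28.00, C_total=2.00, V=14.00; Q3=14.00, Q1=14.00; dissipated=9.000
Op 2: CLOSE 1-3: Q_total=28.00, C_total=2.00, V=14.00; Q1=14.00, Q3=14.00; dissipated=0.000
Op 3: GROUND 3: Q3=0; energy lost=98.000
Op 4: CLOSE 2-1: Q_total=32.00, C_total=2.00, V=16.00; Q2=16.00, Q1=16.00; dissipated=4.000
Total dissipated: 111.000 μJ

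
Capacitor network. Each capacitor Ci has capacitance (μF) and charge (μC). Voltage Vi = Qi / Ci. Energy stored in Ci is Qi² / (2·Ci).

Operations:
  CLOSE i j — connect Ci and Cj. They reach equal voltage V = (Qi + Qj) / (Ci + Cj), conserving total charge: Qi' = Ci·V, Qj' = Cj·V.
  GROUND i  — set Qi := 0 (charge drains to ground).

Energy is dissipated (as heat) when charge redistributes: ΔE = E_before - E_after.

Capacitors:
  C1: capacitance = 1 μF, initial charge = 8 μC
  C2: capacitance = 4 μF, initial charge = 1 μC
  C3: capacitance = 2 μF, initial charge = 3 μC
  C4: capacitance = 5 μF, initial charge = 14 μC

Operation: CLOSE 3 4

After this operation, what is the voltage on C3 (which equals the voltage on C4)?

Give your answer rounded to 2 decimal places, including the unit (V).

Initial: C1(1μF, Q=8μC, V=8.00V), C2(4μF, Q=1μC, V=0.25V), C3(2μF, Q=3μC, V=1.50V), C4(5μF, Q=14μC, V=2.80V)
Op 1: CLOSE 3-4: Q_total=17.00, C_total=7.00, V=2.43; Q3=4.86, Q4=12.14; dissipated=1.207

Answer: 2.43 V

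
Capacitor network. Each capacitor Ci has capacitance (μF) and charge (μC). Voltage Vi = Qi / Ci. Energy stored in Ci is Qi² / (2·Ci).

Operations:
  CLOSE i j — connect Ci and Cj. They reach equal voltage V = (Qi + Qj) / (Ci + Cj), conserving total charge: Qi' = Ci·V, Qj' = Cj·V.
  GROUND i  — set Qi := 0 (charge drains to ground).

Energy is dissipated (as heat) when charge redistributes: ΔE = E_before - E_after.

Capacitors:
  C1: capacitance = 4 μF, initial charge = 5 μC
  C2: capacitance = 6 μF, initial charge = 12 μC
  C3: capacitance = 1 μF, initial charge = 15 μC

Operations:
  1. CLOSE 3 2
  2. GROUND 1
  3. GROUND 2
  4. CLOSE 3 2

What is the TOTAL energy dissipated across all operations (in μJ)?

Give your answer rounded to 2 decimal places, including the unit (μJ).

Initial: C1(4μF, Q=5μC, V=1.25V), C2(6μF, Q=12μC, V=2.00V), C3(1μF, Q=15μC, V=15.00V)
Op 1: CLOSE 3-2: Q_total=27.00, C_total=7.00, V=3.86; Q3=3.86, Q2=23.14; dissipated=72.429
Op 2: GROUND 1: Q1=0; energy lost=3.125
Op 3: GROUND 2: Q2=0; energy lost=44.633
Op 4: CLOSE 3-2: Q_total=3.86, C_total=7.00, V=0.55; Q3=0.55, Q2=3.31; dissipated=6.376
Total dissipated: 126.562 μJ

Answer: 126.56 μJ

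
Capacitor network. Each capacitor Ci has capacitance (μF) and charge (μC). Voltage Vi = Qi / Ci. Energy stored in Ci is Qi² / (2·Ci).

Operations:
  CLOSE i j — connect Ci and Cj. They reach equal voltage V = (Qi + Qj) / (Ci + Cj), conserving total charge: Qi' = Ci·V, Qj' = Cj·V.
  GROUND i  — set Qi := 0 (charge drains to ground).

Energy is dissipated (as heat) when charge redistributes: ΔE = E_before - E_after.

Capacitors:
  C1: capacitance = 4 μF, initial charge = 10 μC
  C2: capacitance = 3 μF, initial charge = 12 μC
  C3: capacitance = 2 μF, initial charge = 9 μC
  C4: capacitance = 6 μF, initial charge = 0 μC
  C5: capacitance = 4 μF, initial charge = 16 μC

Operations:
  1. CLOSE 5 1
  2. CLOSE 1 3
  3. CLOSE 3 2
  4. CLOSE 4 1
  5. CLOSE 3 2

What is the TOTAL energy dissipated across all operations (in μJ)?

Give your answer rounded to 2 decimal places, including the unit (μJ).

Initial: C1(4μF, Q=10μC, V=2.50V), C2(3μF, Q=12μC, V=4.00V), C3(2μF, Q=9μC, V=4.50V), C4(6μF, Q=0μC, V=0.00V), C5(4μF, Q=16μC, V=4.00V)
Op 1: CLOSE 5-1: Q_total=26.00, C_total=8.00, V=3.25; Q5=13.00, Q1=13.00; dissipated=2.250
Op 2: CLOSE 1-3: Q_total=22.00, C_total=6.00, V=3.67; Q1=14.67, Q3=7.33; dissipated=1.042
Op 3: CLOSE 3-2: Q_total=19.33, C_total=5.00, V=3.87; Q3=7.73, Q2=11.60; dissipated=0.067
Op 4: CLOSE 4-1: Q_total=14.67, C_total=10.00, V=1.47; Q4=8.80, Q1=5.87; dissipated=16.133
Op 5: CLOSE 3-2: Q_total=19.33, C_total=5.00, V=3.87; Q3=7.73, Q2=11.60; dissipated=0.000
Total dissipated: 19.492 μJ

Answer: 19.49 μJ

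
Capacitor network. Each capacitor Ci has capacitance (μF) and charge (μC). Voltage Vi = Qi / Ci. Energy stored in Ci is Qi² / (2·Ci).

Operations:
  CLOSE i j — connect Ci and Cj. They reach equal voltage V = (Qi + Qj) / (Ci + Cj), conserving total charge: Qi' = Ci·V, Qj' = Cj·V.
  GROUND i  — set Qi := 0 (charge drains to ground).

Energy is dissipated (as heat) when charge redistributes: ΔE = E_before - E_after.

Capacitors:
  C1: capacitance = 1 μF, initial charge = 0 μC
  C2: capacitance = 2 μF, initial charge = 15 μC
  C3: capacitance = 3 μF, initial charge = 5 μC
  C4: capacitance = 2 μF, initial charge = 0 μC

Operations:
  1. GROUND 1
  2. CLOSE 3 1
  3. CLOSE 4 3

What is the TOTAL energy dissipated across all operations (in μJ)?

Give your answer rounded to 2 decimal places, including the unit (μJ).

Answer: 1.98 μJ

Derivation:
Initial: C1(1μF, Q=0μC, V=0.00V), C2(2μF, Q=15μC, V=7.50V), C3(3μF, Q=5μC, V=1.67V), C4(2μF, Q=0μC, V=0.00V)
Op 1: GROUND 1: Q1=0; energy lost=0.000
Op 2: CLOSE 3-1: Q_total=5.00, C_total=4.00, V=1.25; Q3=3.75, Q1=1.25; dissipated=1.042
Op 3: CLOSE 4-3: Q_total=3.75, C_total=5.00, V=0.75; Q4=1.50, Q3=2.25; dissipated=0.938
Total dissipated: 1.979 μJ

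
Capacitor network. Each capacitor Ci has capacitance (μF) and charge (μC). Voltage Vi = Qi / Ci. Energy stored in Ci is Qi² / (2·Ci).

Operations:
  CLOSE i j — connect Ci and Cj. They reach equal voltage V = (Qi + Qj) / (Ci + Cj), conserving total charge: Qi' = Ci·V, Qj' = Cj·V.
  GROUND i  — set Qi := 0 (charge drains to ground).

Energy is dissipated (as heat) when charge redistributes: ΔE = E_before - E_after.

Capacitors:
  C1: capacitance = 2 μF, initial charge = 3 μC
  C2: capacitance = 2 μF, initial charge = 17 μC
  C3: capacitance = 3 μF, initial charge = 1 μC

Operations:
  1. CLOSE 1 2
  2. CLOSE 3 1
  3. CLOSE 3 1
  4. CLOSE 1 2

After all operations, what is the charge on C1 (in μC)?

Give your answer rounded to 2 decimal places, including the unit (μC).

Initial: C1(2μF, Q=3μC, V=1.50V), C2(2μF, Q=17μC, V=8.50V), C3(3μF, Q=1μC, V=0.33V)
Op 1: CLOSE 1-2: Q_total=20.00, C_total=4.00, V=5.00; Q1=10.00, Q2=10.00; dissipated=24.500
Op 2: CLOSE 3-1: Q_total=11.00, C_total=5.00, V=2.20; Q3=6.60, Q1=4.40; dissipated=13.067
Op 3: CLOSE 3-1: Q_total=11.00, C_total=5.00, V=2.20; Q3=6.60, Q1=4.40; dissipated=0.000
Op 4: CLOSE 1-2: Q_total=14.40, C_total=4.00, V=3.60; Q1=7.20, Q2=7.20; dissipated=3.920
Final charges: Q1=7.20, Q2=7.20, Q3=6.60

Answer: 7.20 μC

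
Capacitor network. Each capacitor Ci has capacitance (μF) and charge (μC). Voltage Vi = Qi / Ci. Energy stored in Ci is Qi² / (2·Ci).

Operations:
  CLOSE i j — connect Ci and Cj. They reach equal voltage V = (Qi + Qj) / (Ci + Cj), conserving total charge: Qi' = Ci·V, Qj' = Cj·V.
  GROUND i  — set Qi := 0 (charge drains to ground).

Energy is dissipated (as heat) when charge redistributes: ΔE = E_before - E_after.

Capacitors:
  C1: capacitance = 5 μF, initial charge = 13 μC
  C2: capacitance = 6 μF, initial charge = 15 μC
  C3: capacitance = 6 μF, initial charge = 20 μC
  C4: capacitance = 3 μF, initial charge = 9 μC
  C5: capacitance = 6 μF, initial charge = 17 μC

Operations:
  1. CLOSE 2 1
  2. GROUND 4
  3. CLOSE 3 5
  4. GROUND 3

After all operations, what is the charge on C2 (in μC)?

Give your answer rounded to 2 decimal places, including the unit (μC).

Answer: 15.27 μC

Derivation:
Initial: C1(5μF, Q=13μC, V=2.60V), C2(6μF, Q=15μC, V=2.50V), C3(6μF, Q=20μC, V=3.33V), C4(3μF, Q=9μC, V=3.00V), C5(6μF, Q=17μC, V=2.83V)
Op 1: CLOSE 2-1: Q_total=28.00, C_total=11.00, V=2.55; Q2=15.27, Q1=12.73; dissipated=0.014
Op 2: GROUND 4: Q4=0; energy lost=13.500
Op 3: CLOSE 3-5: Q_total=37.00, C_total=12.00, V=3.08; Q3=18.50, Q5=18.50; dissipated=0.375
Op 4: GROUND 3: Q3=0; energy lost=28.521
Final charges: Q1=12.73, Q2=15.27, Q3=0.00, Q4=0.00, Q5=18.50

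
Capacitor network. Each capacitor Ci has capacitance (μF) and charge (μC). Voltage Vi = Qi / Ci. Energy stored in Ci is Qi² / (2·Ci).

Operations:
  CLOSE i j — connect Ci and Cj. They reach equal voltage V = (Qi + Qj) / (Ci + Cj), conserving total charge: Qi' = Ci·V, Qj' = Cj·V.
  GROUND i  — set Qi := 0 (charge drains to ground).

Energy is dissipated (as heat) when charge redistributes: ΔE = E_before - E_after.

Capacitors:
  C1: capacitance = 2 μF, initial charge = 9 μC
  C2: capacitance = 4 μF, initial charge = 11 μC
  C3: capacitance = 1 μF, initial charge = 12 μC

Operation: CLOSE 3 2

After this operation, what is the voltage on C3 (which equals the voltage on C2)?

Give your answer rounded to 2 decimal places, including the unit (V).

Initial: C1(2μF, Q=9μC, V=4.50V), C2(4μF, Q=11μC, V=2.75V), C3(1μF, Q=12μC, V=12.00V)
Op 1: CLOSE 3-2: Q_total=23.00, C_total=5.00, V=4.60; Q3=4.60, Q2=18.40; dissipated=34.225

Answer: 4.60 V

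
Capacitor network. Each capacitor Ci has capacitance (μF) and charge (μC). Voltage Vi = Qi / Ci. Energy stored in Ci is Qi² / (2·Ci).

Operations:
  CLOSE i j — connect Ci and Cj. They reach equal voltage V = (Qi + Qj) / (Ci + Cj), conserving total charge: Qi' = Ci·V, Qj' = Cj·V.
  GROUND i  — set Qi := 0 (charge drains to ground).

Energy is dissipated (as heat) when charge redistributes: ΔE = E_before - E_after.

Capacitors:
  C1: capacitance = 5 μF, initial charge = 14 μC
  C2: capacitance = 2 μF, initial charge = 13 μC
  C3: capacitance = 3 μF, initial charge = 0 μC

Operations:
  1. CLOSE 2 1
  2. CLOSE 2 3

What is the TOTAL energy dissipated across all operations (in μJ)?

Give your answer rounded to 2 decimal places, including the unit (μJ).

Initial: C1(5μF, Q=14μC, V=2.80V), C2(2μF, Q=13μC, V=6.50V), C3(3μF, Q=0μC, V=0.00V)
Op 1: CLOSE 2-1: Q_total=27.00, C_total=7.00, V=3.86; Q2=7.71, Q1=19.29; dissipated=9.779
Op 2: CLOSE 2-3: Q_total=7.71, C_total=5.00, V=1.54; Q2=3.09, Q3=4.63; dissipated=8.927
Total dissipated: 18.705 μJ

Answer: 18.71 μJ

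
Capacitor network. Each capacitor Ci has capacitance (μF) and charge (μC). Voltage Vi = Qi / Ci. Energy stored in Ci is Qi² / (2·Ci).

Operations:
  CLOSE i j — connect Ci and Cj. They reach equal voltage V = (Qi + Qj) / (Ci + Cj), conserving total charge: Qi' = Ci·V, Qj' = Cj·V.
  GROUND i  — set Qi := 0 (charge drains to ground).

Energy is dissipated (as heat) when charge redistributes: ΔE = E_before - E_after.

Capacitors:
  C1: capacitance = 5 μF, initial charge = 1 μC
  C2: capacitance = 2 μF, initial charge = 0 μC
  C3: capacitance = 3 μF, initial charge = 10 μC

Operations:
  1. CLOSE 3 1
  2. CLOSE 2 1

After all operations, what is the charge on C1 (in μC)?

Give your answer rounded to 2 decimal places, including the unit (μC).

Answer: 4.91 μC

Derivation:
Initial: C1(5μF, Q=1μC, V=0.20V), C2(2μF, Q=0μC, V=0.00V), C3(3μF, Q=10μC, V=3.33V)
Op 1: CLOSE 3-1: Q_total=11.00, C_total=8.00, V=1.38; Q3=4.12, Q1=6.88; dissipated=9.204
Op 2: CLOSE 2-1: Q_total=6.88, C_total=7.00, V=0.98; Q2=1.96, Q1=4.91; dissipated=1.350
Final charges: Q1=4.91, Q2=1.96, Q3=4.12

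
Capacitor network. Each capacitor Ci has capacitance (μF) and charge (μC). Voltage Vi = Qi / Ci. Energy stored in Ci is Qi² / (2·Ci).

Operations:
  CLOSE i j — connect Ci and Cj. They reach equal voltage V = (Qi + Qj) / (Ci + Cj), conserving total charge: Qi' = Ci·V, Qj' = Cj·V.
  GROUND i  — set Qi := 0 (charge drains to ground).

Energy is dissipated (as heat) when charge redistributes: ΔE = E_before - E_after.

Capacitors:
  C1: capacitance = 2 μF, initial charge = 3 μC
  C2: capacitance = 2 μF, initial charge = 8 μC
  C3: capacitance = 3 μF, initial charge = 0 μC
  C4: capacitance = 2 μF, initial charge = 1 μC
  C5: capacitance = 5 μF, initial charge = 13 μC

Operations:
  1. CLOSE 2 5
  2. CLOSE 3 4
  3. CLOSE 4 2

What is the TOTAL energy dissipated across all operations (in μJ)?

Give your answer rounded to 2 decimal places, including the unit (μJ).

Answer: 5.47 μJ

Derivation:
Initial: C1(2μF, Q=3μC, V=1.50V), C2(2μF, Q=8μC, V=4.00V), C3(3μF, Q=0μC, V=0.00V), C4(2μF, Q=1μC, V=0.50V), C5(5μF, Q=13μC, V=2.60V)
Op 1: CLOSE 2-5: Q_total=21.00, C_total=7.00, V=3.00; Q2=6.00, Q5=15.00; dissipated=1.400
Op 2: CLOSE 3-4: Q_total=1.00, C_total=5.00, V=0.20; Q3=0.60, Q4=0.40; dissipated=0.150
Op 3: CLOSE 4-2: Q_total=6.40, C_total=4.00, V=1.60; Q4=3.20, Q2=3.20; dissipated=3.920
Total dissipated: 5.470 μJ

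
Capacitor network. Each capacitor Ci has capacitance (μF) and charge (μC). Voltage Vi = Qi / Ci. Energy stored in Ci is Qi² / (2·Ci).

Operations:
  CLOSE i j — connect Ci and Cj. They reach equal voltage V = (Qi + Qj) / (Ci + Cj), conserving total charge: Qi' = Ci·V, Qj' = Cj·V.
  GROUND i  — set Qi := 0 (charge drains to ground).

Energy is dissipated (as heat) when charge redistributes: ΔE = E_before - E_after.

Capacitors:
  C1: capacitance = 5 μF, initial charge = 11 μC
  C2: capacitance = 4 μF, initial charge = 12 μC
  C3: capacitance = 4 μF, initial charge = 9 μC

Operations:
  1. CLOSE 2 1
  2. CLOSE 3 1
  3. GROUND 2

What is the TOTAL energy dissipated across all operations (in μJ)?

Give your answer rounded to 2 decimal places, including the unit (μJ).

Answer: 13.88 μJ

Derivation:
Initial: C1(5μF, Q=11μC, V=2.20V), C2(4μF, Q=12μC, V=3.00V), C3(4μF, Q=9μC, V=2.25V)
Op 1: CLOSE 2-1: Q_total=23.00, C_total=9.00, V=2.56; Q2=10.22, Q1=12.78; dissipated=0.711
Op 2: CLOSE 3-1: Q_total=21.78, C_total=9.00, V=2.42; Q3=9.68, Q1=12.10; dissipated=0.104
Op 3: GROUND 2: Q2=0; energy lost=13.062
Total dissipated: 13.877 μJ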